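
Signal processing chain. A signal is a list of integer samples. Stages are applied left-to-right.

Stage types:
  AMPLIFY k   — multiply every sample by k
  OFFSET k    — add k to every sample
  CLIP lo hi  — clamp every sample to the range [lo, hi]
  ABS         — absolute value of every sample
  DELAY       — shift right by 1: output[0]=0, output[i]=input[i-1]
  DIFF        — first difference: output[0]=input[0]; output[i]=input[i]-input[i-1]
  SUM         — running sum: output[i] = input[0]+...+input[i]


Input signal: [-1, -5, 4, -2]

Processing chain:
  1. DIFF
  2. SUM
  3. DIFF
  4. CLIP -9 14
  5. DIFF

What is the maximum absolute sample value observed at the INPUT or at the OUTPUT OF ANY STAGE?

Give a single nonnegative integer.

Input: [-1, -5, 4, -2] (max |s|=5)
Stage 1 (DIFF): s[0]=-1, -5--1=-4, 4--5=9, -2-4=-6 -> [-1, -4, 9, -6] (max |s|=9)
Stage 2 (SUM): sum[0..0]=-1, sum[0..1]=-5, sum[0..2]=4, sum[0..3]=-2 -> [-1, -5, 4, -2] (max |s|=5)
Stage 3 (DIFF): s[0]=-1, -5--1=-4, 4--5=9, -2-4=-6 -> [-1, -4, 9, -6] (max |s|=9)
Stage 4 (CLIP -9 14): clip(-1,-9,14)=-1, clip(-4,-9,14)=-4, clip(9,-9,14)=9, clip(-6,-9,14)=-6 -> [-1, -4, 9, -6] (max |s|=9)
Stage 5 (DIFF): s[0]=-1, -4--1=-3, 9--4=13, -6-9=-15 -> [-1, -3, 13, -15] (max |s|=15)
Overall max amplitude: 15

Answer: 15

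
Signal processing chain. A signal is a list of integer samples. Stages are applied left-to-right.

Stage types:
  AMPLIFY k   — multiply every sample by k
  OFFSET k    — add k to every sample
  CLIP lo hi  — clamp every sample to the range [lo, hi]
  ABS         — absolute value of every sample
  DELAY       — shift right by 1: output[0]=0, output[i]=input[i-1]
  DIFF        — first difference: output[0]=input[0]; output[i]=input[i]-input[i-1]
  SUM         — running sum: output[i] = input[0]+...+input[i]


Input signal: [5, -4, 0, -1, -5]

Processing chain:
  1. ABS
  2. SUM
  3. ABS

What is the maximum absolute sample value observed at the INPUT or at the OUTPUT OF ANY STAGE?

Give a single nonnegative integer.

Input: [5, -4, 0, -1, -5] (max |s|=5)
Stage 1 (ABS): |5|=5, |-4|=4, |0|=0, |-1|=1, |-5|=5 -> [5, 4, 0, 1, 5] (max |s|=5)
Stage 2 (SUM): sum[0..0]=5, sum[0..1]=9, sum[0..2]=9, sum[0..3]=10, sum[0..4]=15 -> [5, 9, 9, 10, 15] (max |s|=15)
Stage 3 (ABS): |5|=5, |9|=9, |9|=9, |10|=10, |15|=15 -> [5, 9, 9, 10, 15] (max |s|=15)
Overall max amplitude: 15

Answer: 15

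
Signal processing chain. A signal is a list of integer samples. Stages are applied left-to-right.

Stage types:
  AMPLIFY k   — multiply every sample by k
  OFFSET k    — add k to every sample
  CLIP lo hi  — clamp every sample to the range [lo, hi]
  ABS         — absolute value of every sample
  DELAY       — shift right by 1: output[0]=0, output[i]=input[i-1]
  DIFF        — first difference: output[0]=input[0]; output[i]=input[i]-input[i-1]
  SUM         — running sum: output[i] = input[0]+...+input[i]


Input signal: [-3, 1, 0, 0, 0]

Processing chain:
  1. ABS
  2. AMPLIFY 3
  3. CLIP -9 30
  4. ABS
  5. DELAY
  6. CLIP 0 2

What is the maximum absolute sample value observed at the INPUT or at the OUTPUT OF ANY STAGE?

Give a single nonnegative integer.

Input: [-3, 1, 0, 0, 0] (max |s|=3)
Stage 1 (ABS): |-3|=3, |1|=1, |0|=0, |0|=0, |0|=0 -> [3, 1, 0, 0, 0] (max |s|=3)
Stage 2 (AMPLIFY 3): 3*3=9, 1*3=3, 0*3=0, 0*3=0, 0*3=0 -> [9, 3, 0, 0, 0] (max |s|=9)
Stage 3 (CLIP -9 30): clip(9,-9,30)=9, clip(3,-9,30)=3, clip(0,-9,30)=0, clip(0,-9,30)=0, clip(0,-9,30)=0 -> [9, 3, 0, 0, 0] (max |s|=9)
Stage 4 (ABS): |9|=9, |3|=3, |0|=0, |0|=0, |0|=0 -> [9, 3, 0, 0, 0] (max |s|=9)
Stage 5 (DELAY): [0, 9, 3, 0, 0] = [0, 9, 3, 0, 0] -> [0, 9, 3, 0, 0] (max |s|=9)
Stage 6 (CLIP 0 2): clip(0,0,2)=0, clip(9,0,2)=2, clip(3,0,2)=2, clip(0,0,2)=0, clip(0,0,2)=0 -> [0, 2, 2, 0, 0] (max |s|=2)
Overall max amplitude: 9

Answer: 9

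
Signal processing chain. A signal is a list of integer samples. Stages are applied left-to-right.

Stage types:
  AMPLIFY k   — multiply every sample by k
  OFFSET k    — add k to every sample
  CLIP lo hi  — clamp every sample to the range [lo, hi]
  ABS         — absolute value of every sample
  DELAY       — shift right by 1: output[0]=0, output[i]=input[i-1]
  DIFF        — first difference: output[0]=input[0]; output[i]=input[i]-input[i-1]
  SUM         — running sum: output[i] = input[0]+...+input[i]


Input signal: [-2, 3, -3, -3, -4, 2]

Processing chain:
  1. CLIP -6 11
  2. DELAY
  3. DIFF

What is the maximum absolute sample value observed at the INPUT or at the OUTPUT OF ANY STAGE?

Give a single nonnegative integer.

Answer: 6

Derivation:
Input: [-2, 3, -3, -3, -4, 2] (max |s|=4)
Stage 1 (CLIP -6 11): clip(-2,-6,11)=-2, clip(3,-6,11)=3, clip(-3,-6,11)=-3, clip(-3,-6,11)=-3, clip(-4,-6,11)=-4, clip(2,-6,11)=2 -> [-2, 3, -3, -3, -4, 2] (max |s|=4)
Stage 2 (DELAY): [0, -2, 3, -3, -3, -4] = [0, -2, 3, -3, -3, -4] -> [0, -2, 3, -3, -3, -4] (max |s|=4)
Stage 3 (DIFF): s[0]=0, -2-0=-2, 3--2=5, -3-3=-6, -3--3=0, -4--3=-1 -> [0, -2, 5, -6, 0, -1] (max |s|=6)
Overall max amplitude: 6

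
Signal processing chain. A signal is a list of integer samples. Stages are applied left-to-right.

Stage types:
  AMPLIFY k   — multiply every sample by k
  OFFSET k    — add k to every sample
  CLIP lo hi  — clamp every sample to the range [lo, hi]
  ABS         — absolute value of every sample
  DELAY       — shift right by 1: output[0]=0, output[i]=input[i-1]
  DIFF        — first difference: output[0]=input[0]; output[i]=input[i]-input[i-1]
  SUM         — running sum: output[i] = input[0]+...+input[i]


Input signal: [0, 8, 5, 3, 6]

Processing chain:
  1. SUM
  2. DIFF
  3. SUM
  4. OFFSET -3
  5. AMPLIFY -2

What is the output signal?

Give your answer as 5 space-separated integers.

Answer: 6 -10 -20 -26 -38

Derivation:
Input: [0, 8, 5, 3, 6]
Stage 1 (SUM): sum[0..0]=0, sum[0..1]=8, sum[0..2]=13, sum[0..3]=16, sum[0..4]=22 -> [0, 8, 13, 16, 22]
Stage 2 (DIFF): s[0]=0, 8-0=8, 13-8=5, 16-13=3, 22-16=6 -> [0, 8, 5, 3, 6]
Stage 3 (SUM): sum[0..0]=0, sum[0..1]=8, sum[0..2]=13, sum[0..3]=16, sum[0..4]=22 -> [0, 8, 13, 16, 22]
Stage 4 (OFFSET -3): 0+-3=-3, 8+-3=5, 13+-3=10, 16+-3=13, 22+-3=19 -> [-3, 5, 10, 13, 19]
Stage 5 (AMPLIFY -2): -3*-2=6, 5*-2=-10, 10*-2=-20, 13*-2=-26, 19*-2=-38 -> [6, -10, -20, -26, -38]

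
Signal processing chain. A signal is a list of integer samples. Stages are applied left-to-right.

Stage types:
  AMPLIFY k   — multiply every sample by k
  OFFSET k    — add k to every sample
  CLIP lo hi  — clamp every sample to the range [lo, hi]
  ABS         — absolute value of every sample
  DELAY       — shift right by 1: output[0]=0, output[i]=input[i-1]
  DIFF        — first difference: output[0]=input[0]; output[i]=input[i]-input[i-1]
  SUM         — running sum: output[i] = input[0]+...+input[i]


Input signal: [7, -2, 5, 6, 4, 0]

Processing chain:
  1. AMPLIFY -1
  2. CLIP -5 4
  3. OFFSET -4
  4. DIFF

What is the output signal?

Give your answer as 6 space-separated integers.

Input: [7, -2, 5, 6, 4, 0]
Stage 1 (AMPLIFY -1): 7*-1=-7, -2*-1=2, 5*-1=-5, 6*-1=-6, 4*-1=-4, 0*-1=0 -> [-7, 2, -5, -6, -4, 0]
Stage 2 (CLIP -5 4): clip(-7,-5,4)=-5, clip(2,-5,4)=2, clip(-5,-5,4)=-5, clip(-6,-5,4)=-5, clip(-4,-5,4)=-4, clip(0,-5,4)=0 -> [-5, 2, -5, -5, -4, 0]
Stage 3 (OFFSET -4): -5+-4=-9, 2+-4=-2, -5+-4=-9, -5+-4=-9, -4+-4=-8, 0+-4=-4 -> [-9, -2, -9, -9, -8, -4]
Stage 4 (DIFF): s[0]=-9, -2--9=7, -9--2=-7, -9--9=0, -8--9=1, -4--8=4 -> [-9, 7, -7, 0, 1, 4]

Answer: -9 7 -7 0 1 4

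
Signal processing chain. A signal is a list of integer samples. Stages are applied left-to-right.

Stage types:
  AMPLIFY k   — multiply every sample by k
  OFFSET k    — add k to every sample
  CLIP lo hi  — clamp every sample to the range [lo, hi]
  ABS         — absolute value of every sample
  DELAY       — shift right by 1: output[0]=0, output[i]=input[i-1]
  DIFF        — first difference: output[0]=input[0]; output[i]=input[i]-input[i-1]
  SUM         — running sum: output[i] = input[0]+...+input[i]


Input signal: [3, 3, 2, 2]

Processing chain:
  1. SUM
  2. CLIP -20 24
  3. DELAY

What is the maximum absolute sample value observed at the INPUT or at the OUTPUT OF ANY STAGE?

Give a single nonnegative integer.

Answer: 10

Derivation:
Input: [3, 3, 2, 2] (max |s|=3)
Stage 1 (SUM): sum[0..0]=3, sum[0..1]=6, sum[0..2]=8, sum[0..3]=10 -> [3, 6, 8, 10] (max |s|=10)
Stage 2 (CLIP -20 24): clip(3,-20,24)=3, clip(6,-20,24)=6, clip(8,-20,24)=8, clip(10,-20,24)=10 -> [3, 6, 8, 10] (max |s|=10)
Stage 3 (DELAY): [0, 3, 6, 8] = [0, 3, 6, 8] -> [0, 3, 6, 8] (max |s|=8)
Overall max amplitude: 10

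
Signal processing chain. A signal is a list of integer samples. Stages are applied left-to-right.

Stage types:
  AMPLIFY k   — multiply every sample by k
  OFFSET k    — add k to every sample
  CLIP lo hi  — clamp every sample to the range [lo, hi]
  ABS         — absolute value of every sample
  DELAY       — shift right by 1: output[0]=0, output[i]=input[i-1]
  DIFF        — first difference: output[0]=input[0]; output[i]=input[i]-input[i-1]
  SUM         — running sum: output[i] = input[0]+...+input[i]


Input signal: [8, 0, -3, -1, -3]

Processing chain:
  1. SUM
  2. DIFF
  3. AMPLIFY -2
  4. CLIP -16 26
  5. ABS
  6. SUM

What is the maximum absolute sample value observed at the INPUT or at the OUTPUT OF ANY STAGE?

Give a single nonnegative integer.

Input: [8, 0, -3, -1, -3] (max |s|=8)
Stage 1 (SUM): sum[0..0]=8, sum[0..1]=8, sum[0..2]=5, sum[0..3]=4, sum[0..4]=1 -> [8, 8, 5, 4, 1] (max |s|=8)
Stage 2 (DIFF): s[0]=8, 8-8=0, 5-8=-3, 4-5=-1, 1-4=-3 -> [8, 0, -3, -1, -3] (max |s|=8)
Stage 3 (AMPLIFY -2): 8*-2=-16, 0*-2=0, -3*-2=6, -1*-2=2, -3*-2=6 -> [-16, 0, 6, 2, 6] (max |s|=16)
Stage 4 (CLIP -16 26): clip(-16,-16,26)=-16, clip(0,-16,26)=0, clip(6,-16,26)=6, clip(2,-16,26)=2, clip(6,-16,26)=6 -> [-16, 0, 6, 2, 6] (max |s|=16)
Stage 5 (ABS): |-16|=16, |0|=0, |6|=6, |2|=2, |6|=6 -> [16, 0, 6, 2, 6] (max |s|=16)
Stage 6 (SUM): sum[0..0]=16, sum[0..1]=16, sum[0..2]=22, sum[0..3]=24, sum[0..4]=30 -> [16, 16, 22, 24, 30] (max |s|=30)
Overall max amplitude: 30

Answer: 30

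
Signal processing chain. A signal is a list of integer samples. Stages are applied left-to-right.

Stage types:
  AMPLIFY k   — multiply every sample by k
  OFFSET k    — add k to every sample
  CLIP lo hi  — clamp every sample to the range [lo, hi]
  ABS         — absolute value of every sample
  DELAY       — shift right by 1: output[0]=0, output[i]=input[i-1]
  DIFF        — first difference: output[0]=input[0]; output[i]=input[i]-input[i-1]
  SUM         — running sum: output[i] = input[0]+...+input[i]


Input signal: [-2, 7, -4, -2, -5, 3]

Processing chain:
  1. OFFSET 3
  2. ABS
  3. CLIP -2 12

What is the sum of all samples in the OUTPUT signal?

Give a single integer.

Input: [-2, 7, -4, -2, -5, 3]
Stage 1 (OFFSET 3): -2+3=1, 7+3=10, -4+3=-1, -2+3=1, -5+3=-2, 3+3=6 -> [1, 10, -1, 1, -2, 6]
Stage 2 (ABS): |1|=1, |10|=10, |-1|=1, |1|=1, |-2|=2, |6|=6 -> [1, 10, 1, 1, 2, 6]
Stage 3 (CLIP -2 12): clip(1,-2,12)=1, clip(10,-2,12)=10, clip(1,-2,12)=1, clip(1,-2,12)=1, clip(2,-2,12)=2, clip(6,-2,12)=6 -> [1, 10, 1, 1, 2, 6]
Output sum: 21

Answer: 21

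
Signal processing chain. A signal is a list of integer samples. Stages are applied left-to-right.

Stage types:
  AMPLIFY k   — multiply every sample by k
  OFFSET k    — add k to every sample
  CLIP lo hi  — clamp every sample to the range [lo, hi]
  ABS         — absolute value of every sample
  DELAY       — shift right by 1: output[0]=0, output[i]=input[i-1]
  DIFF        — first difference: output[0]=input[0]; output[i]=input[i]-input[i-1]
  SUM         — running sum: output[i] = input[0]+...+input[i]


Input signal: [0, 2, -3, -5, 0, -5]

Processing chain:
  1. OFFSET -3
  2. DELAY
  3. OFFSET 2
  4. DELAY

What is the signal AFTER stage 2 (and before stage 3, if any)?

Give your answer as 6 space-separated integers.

Input: [0, 2, -3, -5, 0, -5]
Stage 1 (OFFSET -3): 0+-3=-3, 2+-3=-1, -3+-3=-6, -5+-3=-8, 0+-3=-3, -5+-3=-8 -> [-3, -1, -6, -8, -3, -8]
Stage 2 (DELAY): [0, -3, -1, -6, -8, -3] = [0, -3, -1, -6, -8, -3] -> [0, -3, -1, -6, -8, -3]

Answer: 0 -3 -1 -6 -8 -3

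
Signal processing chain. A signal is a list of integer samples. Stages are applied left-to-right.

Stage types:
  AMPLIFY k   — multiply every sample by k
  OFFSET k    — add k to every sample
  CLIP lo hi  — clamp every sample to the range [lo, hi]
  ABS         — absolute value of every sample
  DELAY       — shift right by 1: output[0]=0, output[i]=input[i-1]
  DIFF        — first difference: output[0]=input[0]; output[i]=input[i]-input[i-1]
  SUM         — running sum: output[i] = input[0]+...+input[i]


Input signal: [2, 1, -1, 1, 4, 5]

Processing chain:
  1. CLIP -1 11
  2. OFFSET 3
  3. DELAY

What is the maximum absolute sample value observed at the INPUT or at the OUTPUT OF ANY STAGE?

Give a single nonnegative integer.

Answer: 8

Derivation:
Input: [2, 1, -1, 1, 4, 5] (max |s|=5)
Stage 1 (CLIP -1 11): clip(2,-1,11)=2, clip(1,-1,11)=1, clip(-1,-1,11)=-1, clip(1,-1,11)=1, clip(4,-1,11)=4, clip(5,-1,11)=5 -> [2, 1, -1, 1, 4, 5] (max |s|=5)
Stage 2 (OFFSET 3): 2+3=5, 1+3=4, -1+3=2, 1+3=4, 4+3=7, 5+3=8 -> [5, 4, 2, 4, 7, 8] (max |s|=8)
Stage 3 (DELAY): [0, 5, 4, 2, 4, 7] = [0, 5, 4, 2, 4, 7] -> [0, 5, 4, 2, 4, 7] (max |s|=7)
Overall max amplitude: 8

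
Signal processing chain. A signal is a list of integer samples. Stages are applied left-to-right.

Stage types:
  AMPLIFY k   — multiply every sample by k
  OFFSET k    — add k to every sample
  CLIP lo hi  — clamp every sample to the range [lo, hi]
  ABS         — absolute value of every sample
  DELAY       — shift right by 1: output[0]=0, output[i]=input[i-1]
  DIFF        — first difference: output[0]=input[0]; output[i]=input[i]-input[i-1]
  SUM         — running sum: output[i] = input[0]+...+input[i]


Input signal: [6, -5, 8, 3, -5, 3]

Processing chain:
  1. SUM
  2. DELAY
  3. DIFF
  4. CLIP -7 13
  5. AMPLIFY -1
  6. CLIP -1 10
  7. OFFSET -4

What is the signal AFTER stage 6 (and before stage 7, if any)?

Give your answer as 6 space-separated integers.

Answer: 0 -1 5 -1 -1 5

Derivation:
Input: [6, -5, 8, 3, -5, 3]
Stage 1 (SUM): sum[0..0]=6, sum[0..1]=1, sum[0..2]=9, sum[0..3]=12, sum[0..4]=7, sum[0..5]=10 -> [6, 1, 9, 12, 7, 10]
Stage 2 (DELAY): [0, 6, 1, 9, 12, 7] = [0, 6, 1, 9, 12, 7] -> [0, 6, 1, 9, 12, 7]
Stage 3 (DIFF): s[0]=0, 6-0=6, 1-6=-5, 9-1=8, 12-9=3, 7-12=-5 -> [0, 6, -5, 8, 3, -5]
Stage 4 (CLIP -7 13): clip(0,-7,13)=0, clip(6,-7,13)=6, clip(-5,-7,13)=-5, clip(8,-7,13)=8, clip(3,-7,13)=3, clip(-5,-7,13)=-5 -> [0, 6, -5, 8, 3, -5]
Stage 5 (AMPLIFY -1): 0*-1=0, 6*-1=-6, -5*-1=5, 8*-1=-8, 3*-1=-3, -5*-1=5 -> [0, -6, 5, -8, -3, 5]
Stage 6 (CLIP -1 10): clip(0,-1,10)=0, clip(-6,-1,10)=-1, clip(5,-1,10)=5, clip(-8,-1,10)=-1, clip(-3,-1,10)=-1, clip(5,-1,10)=5 -> [0, -1, 5, -1, -1, 5]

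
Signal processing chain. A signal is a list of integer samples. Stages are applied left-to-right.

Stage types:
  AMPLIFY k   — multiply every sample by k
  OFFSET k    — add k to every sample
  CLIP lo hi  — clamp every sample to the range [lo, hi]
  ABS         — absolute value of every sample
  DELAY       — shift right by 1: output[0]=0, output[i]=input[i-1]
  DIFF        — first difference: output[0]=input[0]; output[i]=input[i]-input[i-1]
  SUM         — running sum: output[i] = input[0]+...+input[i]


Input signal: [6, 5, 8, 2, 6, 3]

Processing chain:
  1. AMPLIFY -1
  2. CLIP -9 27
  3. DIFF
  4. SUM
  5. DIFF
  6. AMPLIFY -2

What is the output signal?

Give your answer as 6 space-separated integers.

Input: [6, 5, 8, 2, 6, 3]
Stage 1 (AMPLIFY -1): 6*-1=-6, 5*-1=-5, 8*-1=-8, 2*-1=-2, 6*-1=-6, 3*-1=-3 -> [-6, -5, -8, -2, -6, -3]
Stage 2 (CLIP -9 27): clip(-6,-9,27)=-6, clip(-5,-9,27)=-5, clip(-8,-9,27)=-8, clip(-2,-9,27)=-2, clip(-6,-9,27)=-6, clip(-3,-9,27)=-3 -> [-6, -5, -8, -2, -6, -3]
Stage 3 (DIFF): s[0]=-6, -5--6=1, -8--5=-3, -2--8=6, -6--2=-4, -3--6=3 -> [-6, 1, -3, 6, -4, 3]
Stage 4 (SUM): sum[0..0]=-6, sum[0..1]=-5, sum[0..2]=-8, sum[0..3]=-2, sum[0..4]=-6, sum[0..5]=-3 -> [-6, -5, -8, -2, -6, -3]
Stage 5 (DIFF): s[0]=-6, -5--6=1, -8--5=-3, -2--8=6, -6--2=-4, -3--6=3 -> [-6, 1, -3, 6, -4, 3]
Stage 6 (AMPLIFY -2): -6*-2=12, 1*-2=-2, -3*-2=6, 6*-2=-12, -4*-2=8, 3*-2=-6 -> [12, -2, 6, -12, 8, -6]

Answer: 12 -2 6 -12 8 -6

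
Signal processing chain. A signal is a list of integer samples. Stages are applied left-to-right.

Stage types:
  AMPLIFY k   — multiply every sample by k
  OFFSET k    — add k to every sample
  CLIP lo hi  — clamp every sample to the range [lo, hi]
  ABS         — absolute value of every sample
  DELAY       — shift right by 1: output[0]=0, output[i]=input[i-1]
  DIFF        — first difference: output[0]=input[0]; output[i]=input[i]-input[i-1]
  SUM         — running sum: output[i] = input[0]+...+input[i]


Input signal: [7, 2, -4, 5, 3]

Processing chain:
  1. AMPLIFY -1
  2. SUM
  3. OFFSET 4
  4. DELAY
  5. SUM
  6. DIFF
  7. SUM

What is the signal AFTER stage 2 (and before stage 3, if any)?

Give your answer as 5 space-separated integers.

Answer: -7 -9 -5 -10 -13

Derivation:
Input: [7, 2, -4, 5, 3]
Stage 1 (AMPLIFY -1): 7*-1=-7, 2*-1=-2, -4*-1=4, 5*-1=-5, 3*-1=-3 -> [-7, -2, 4, -5, -3]
Stage 2 (SUM): sum[0..0]=-7, sum[0..1]=-9, sum[0..2]=-5, sum[0..3]=-10, sum[0..4]=-13 -> [-7, -9, -5, -10, -13]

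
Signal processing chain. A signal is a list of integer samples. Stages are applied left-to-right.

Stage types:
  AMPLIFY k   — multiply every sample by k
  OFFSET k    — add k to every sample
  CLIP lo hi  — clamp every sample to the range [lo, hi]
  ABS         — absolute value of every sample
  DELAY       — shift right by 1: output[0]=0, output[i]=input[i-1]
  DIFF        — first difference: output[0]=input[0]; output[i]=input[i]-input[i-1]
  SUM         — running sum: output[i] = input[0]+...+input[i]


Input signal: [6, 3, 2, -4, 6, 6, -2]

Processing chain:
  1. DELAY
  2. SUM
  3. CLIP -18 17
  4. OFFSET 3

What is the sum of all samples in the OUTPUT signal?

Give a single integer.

Input: [6, 3, 2, -4, 6, 6, -2]
Stage 1 (DELAY): [0, 6, 3, 2, -4, 6, 6] = [0, 6, 3, 2, -4, 6, 6] -> [0, 6, 3, 2, -4, 6, 6]
Stage 2 (SUM): sum[0..0]=0, sum[0..1]=6, sum[0..2]=9, sum[0..3]=11, sum[0..4]=7, sum[0..5]=13, sum[0..6]=19 -> [0, 6, 9, 11, 7, 13, 19]
Stage 3 (CLIP -18 17): clip(0,-18,17)=0, clip(6,-18,17)=6, clip(9,-18,17)=9, clip(11,-18,17)=11, clip(7,-18,17)=7, clip(13,-18,17)=13, clip(19,-18,17)=17 -> [0, 6, 9, 11, 7, 13, 17]
Stage 4 (OFFSET 3): 0+3=3, 6+3=9, 9+3=12, 11+3=14, 7+3=10, 13+3=16, 17+3=20 -> [3, 9, 12, 14, 10, 16, 20]
Output sum: 84

Answer: 84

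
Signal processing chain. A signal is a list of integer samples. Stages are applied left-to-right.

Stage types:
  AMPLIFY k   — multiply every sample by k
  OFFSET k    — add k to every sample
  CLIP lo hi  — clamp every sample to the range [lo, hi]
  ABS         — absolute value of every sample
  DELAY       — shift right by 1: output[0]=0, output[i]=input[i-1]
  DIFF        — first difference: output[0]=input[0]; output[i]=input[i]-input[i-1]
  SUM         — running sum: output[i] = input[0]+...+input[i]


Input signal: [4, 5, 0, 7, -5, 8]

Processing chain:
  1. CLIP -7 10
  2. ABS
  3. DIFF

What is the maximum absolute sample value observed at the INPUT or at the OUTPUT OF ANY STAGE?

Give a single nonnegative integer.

Input: [4, 5, 0, 7, -5, 8] (max |s|=8)
Stage 1 (CLIP -7 10): clip(4,-7,10)=4, clip(5,-7,10)=5, clip(0,-7,10)=0, clip(7,-7,10)=7, clip(-5,-7,10)=-5, clip(8,-7,10)=8 -> [4, 5, 0, 7, -5, 8] (max |s|=8)
Stage 2 (ABS): |4|=4, |5|=5, |0|=0, |7|=7, |-5|=5, |8|=8 -> [4, 5, 0, 7, 5, 8] (max |s|=8)
Stage 3 (DIFF): s[0]=4, 5-4=1, 0-5=-5, 7-0=7, 5-7=-2, 8-5=3 -> [4, 1, -5, 7, -2, 3] (max |s|=7)
Overall max amplitude: 8

Answer: 8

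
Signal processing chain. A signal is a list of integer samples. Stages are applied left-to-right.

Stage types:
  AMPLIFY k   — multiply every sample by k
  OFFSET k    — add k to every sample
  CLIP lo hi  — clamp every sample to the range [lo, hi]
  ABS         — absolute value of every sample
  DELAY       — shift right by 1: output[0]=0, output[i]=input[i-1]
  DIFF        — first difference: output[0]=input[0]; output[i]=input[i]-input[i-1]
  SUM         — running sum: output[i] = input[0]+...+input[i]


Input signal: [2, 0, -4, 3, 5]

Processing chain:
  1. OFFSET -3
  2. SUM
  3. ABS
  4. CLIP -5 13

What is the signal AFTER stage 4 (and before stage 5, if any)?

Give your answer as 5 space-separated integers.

Answer: 1 4 11 11 9

Derivation:
Input: [2, 0, -4, 3, 5]
Stage 1 (OFFSET -3): 2+-3=-1, 0+-3=-3, -4+-3=-7, 3+-3=0, 5+-3=2 -> [-1, -3, -7, 0, 2]
Stage 2 (SUM): sum[0..0]=-1, sum[0..1]=-4, sum[0..2]=-11, sum[0..3]=-11, sum[0..4]=-9 -> [-1, -4, -11, -11, -9]
Stage 3 (ABS): |-1|=1, |-4|=4, |-11|=11, |-11|=11, |-9|=9 -> [1, 4, 11, 11, 9]
Stage 4 (CLIP -5 13): clip(1,-5,13)=1, clip(4,-5,13)=4, clip(11,-5,13)=11, clip(11,-5,13)=11, clip(9,-5,13)=9 -> [1, 4, 11, 11, 9]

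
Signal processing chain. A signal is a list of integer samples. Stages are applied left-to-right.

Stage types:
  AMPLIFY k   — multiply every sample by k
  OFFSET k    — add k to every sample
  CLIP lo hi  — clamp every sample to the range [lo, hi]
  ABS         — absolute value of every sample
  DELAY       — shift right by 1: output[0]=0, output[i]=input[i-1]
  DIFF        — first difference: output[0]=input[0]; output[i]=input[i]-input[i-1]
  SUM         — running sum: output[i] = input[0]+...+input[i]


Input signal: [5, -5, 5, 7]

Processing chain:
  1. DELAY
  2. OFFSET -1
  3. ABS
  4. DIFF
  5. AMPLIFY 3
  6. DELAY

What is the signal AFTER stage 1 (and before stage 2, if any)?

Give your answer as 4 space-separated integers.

Answer: 0 5 -5 5

Derivation:
Input: [5, -5, 5, 7]
Stage 1 (DELAY): [0, 5, -5, 5] = [0, 5, -5, 5] -> [0, 5, -5, 5]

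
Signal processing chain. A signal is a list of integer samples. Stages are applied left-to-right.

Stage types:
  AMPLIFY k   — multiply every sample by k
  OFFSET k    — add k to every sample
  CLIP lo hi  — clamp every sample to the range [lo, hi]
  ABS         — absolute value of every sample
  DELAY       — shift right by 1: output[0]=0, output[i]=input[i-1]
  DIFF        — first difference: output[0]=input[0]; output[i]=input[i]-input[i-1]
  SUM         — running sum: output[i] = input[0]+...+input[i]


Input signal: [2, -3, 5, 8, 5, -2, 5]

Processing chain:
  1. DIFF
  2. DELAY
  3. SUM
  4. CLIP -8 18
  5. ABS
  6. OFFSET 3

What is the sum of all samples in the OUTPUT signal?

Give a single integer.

Input: [2, -3, 5, 8, 5, -2, 5]
Stage 1 (DIFF): s[0]=2, -3-2=-5, 5--3=8, 8-5=3, 5-8=-3, -2-5=-7, 5--2=7 -> [2, -5, 8, 3, -3, -7, 7]
Stage 2 (DELAY): [0, 2, -5, 8, 3, -3, -7] = [0, 2, -5, 8, 3, -3, -7] -> [0, 2, -5, 8, 3, -3, -7]
Stage 3 (SUM): sum[0..0]=0, sum[0..1]=2, sum[0..2]=-3, sum[0..3]=5, sum[0..4]=8, sum[0..5]=5, sum[0..6]=-2 -> [0, 2, -3, 5, 8, 5, -2]
Stage 4 (CLIP -8 18): clip(0,-8,18)=0, clip(2,-8,18)=2, clip(-3,-8,18)=-3, clip(5,-8,18)=5, clip(8,-8,18)=8, clip(5,-8,18)=5, clip(-2,-8,18)=-2 -> [0, 2, -3, 5, 8, 5, -2]
Stage 5 (ABS): |0|=0, |2|=2, |-3|=3, |5|=5, |8|=8, |5|=5, |-2|=2 -> [0, 2, 3, 5, 8, 5, 2]
Stage 6 (OFFSET 3): 0+3=3, 2+3=5, 3+3=6, 5+3=8, 8+3=11, 5+3=8, 2+3=5 -> [3, 5, 6, 8, 11, 8, 5]
Output sum: 46

Answer: 46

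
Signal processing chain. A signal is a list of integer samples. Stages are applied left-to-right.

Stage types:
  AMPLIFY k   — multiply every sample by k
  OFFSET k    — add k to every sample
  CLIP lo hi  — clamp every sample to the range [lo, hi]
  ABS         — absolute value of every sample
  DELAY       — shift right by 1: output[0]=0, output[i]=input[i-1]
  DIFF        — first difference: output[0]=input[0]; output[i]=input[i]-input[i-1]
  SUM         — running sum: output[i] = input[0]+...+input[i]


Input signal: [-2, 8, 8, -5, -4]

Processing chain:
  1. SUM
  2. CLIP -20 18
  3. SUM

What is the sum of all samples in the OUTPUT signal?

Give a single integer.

Answer: 79

Derivation:
Input: [-2, 8, 8, -5, -4]
Stage 1 (SUM): sum[0..0]=-2, sum[0..1]=6, sum[0..2]=14, sum[0..3]=9, sum[0..4]=5 -> [-2, 6, 14, 9, 5]
Stage 2 (CLIP -20 18): clip(-2,-20,18)=-2, clip(6,-20,18)=6, clip(14,-20,18)=14, clip(9,-20,18)=9, clip(5,-20,18)=5 -> [-2, 6, 14, 9, 5]
Stage 3 (SUM): sum[0..0]=-2, sum[0..1]=4, sum[0..2]=18, sum[0..3]=27, sum[0..4]=32 -> [-2, 4, 18, 27, 32]
Output sum: 79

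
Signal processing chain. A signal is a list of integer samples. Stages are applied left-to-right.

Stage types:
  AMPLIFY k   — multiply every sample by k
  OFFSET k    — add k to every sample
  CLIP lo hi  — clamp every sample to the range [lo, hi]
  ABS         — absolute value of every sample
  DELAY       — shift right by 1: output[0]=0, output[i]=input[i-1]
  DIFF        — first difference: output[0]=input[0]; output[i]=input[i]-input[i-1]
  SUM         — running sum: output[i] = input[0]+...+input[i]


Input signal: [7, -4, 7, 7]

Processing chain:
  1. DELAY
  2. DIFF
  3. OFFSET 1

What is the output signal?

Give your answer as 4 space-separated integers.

Input: [7, -4, 7, 7]
Stage 1 (DELAY): [0, 7, -4, 7] = [0, 7, -4, 7] -> [0, 7, -4, 7]
Stage 2 (DIFF): s[0]=0, 7-0=7, -4-7=-11, 7--4=11 -> [0, 7, -11, 11]
Stage 3 (OFFSET 1): 0+1=1, 7+1=8, -11+1=-10, 11+1=12 -> [1, 8, -10, 12]

Answer: 1 8 -10 12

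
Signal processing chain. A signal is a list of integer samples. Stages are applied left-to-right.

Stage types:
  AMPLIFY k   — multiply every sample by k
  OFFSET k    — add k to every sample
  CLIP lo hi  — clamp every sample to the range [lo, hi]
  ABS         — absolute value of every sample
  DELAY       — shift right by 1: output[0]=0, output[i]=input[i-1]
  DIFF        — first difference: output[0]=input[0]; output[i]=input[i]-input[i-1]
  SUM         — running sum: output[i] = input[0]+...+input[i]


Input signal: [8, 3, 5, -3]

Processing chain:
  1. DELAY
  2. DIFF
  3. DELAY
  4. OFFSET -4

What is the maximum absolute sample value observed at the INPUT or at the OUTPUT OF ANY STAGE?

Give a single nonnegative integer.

Input: [8, 3, 5, -3] (max |s|=8)
Stage 1 (DELAY): [0, 8, 3, 5] = [0, 8, 3, 5] -> [0, 8, 3, 5] (max |s|=8)
Stage 2 (DIFF): s[0]=0, 8-0=8, 3-8=-5, 5-3=2 -> [0, 8, -5, 2] (max |s|=8)
Stage 3 (DELAY): [0, 0, 8, -5] = [0, 0, 8, -5] -> [0, 0, 8, -5] (max |s|=8)
Stage 4 (OFFSET -4): 0+-4=-4, 0+-4=-4, 8+-4=4, -5+-4=-9 -> [-4, -4, 4, -9] (max |s|=9)
Overall max amplitude: 9

Answer: 9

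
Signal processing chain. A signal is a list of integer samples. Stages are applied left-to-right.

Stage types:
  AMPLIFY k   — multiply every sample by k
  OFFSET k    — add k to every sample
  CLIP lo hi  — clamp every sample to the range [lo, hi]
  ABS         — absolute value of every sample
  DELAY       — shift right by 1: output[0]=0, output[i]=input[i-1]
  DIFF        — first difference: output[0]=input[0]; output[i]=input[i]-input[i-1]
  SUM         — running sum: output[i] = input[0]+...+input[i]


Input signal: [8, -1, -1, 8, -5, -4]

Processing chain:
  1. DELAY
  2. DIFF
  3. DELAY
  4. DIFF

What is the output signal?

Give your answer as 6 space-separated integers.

Input: [8, -1, -1, 8, -5, -4]
Stage 1 (DELAY): [0, 8, -1, -1, 8, -5] = [0, 8, -1, -1, 8, -5] -> [0, 8, -1, -1, 8, -5]
Stage 2 (DIFF): s[0]=0, 8-0=8, -1-8=-9, -1--1=0, 8--1=9, -5-8=-13 -> [0, 8, -9, 0, 9, -13]
Stage 3 (DELAY): [0, 0, 8, -9, 0, 9] = [0, 0, 8, -9, 0, 9] -> [0, 0, 8, -9, 0, 9]
Stage 4 (DIFF): s[0]=0, 0-0=0, 8-0=8, -9-8=-17, 0--9=9, 9-0=9 -> [0, 0, 8, -17, 9, 9]

Answer: 0 0 8 -17 9 9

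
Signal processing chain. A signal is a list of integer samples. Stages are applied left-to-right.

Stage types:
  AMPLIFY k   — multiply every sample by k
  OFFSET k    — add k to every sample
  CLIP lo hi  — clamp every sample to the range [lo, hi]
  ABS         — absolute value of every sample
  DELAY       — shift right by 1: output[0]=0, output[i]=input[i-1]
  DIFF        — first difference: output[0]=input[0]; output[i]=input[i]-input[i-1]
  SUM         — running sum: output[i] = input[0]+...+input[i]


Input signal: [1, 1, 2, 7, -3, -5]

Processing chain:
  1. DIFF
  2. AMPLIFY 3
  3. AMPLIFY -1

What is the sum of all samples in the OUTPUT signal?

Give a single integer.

Answer: 15

Derivation:
Input: [1, 1, 2, 7, -3, -5]
Stage 1 (DIFF): s[0]=1, 1-1=0, 2-1=1, 7-2=5, -3-7=-10, -5--3=-2 -> [1, 0, 1, 5, -10, -2]
Stage 2 (AMPLIFY 3): 1*3=3, 0*3=0, 1*3=3, 5*3=15, -10*3=-30, -2*3=-6 -> [3, 0, 3, 15, -30, -6]
Stage 3 (AMPLIFY -1): 3*-1=-3, 0*-1=0, 3*-1=-3, 15*-1=-15, -30*-1=30, -6*-1=6 -> [-3, 0, -3, -15, 30, 6]
Output sum: 15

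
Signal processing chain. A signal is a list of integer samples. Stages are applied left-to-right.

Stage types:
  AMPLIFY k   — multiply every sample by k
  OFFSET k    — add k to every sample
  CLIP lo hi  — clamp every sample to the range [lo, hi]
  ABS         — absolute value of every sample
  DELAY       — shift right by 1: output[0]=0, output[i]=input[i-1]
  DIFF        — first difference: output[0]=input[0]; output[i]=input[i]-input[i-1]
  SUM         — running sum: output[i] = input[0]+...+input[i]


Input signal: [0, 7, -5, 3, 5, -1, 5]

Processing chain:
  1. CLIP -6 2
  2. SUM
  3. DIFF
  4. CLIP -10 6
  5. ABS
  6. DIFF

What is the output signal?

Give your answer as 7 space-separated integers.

Input: [0, 7, -5, 3, 5, -1, 5]
Stage 1 (CLIP -6 2): clip(0,-6,2)=0, clip(7,-6,2)=2, clip(-5,-6,2)=-5, clip(3,-6,2)=2, clip(5,-6,2)=2, clip(-1,-6,2)=-1, clip(5,-6,2)=2 -> [0, 2, -5, 2, 2, -1, 2]
Stage 2 (SUM): sum[0..0]=0, sum[0..1]=2, sum[0..2]=-3, sum[0..3]=-1, sum[0..4]=1, sum[0..5]=0, sum[0..6]=2 -> [0, 2, -3, -1, 1, 0, 2]
Stage 3 (DIFF): s[0]=0, 2-0=2, -3-2=-5, -1--3=2, 1--1=2, 0-1=-1, 2-0=2 -> [0, 2, -5, 2, 2, -1, 2]
Stage 4 (CLIP -10 6): clip(0,-10,6)=0, clip(2,-10,6)=2, clip(-5,-10,6)=-5, clip(2,-10,6)=2, clip(2,-10,6)=2, clip(-1,-10,6)=-1, clip(2,-10,6)=2 -> [0, 2, -5, 2, 2, -1, 2]
Stage 5 (ABS): |0|=0, |2|=2, |-5|=5, |2|=2, |2|=2, |-1|=1, |2|=2 -> [0, 2, 5, 2, 2, 1, 2]
Stage 6 (DIFF): s[0]=0, 2-0=2, 5-2=3, 2-5=-3, 2-2=0, 1-2=-1, 2-1=1 -> [0, 2, 3, -3, 0, -1, 1]

Answer: 0 2 3 -3 0 -1 1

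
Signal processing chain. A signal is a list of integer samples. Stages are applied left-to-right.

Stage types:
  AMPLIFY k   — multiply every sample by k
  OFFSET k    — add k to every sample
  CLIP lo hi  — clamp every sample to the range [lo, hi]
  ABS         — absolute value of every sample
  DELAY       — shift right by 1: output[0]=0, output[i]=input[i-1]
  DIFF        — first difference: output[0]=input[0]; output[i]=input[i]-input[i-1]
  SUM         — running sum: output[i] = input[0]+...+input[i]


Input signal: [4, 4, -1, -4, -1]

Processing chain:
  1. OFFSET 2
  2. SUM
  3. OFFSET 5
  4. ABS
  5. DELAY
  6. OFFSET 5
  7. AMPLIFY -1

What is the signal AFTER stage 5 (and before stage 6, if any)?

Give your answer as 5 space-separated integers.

Answer: 0 11 17 18 16

Derivation:
Input: [4, 4, -1, -4, -1]
Stage 1 (OFFSET 2): 4+2=6, 4+2=6, -1+2=1, -4+2=-2, -1+2=1 -> [6, 6, 1, -2, 1]
Stage 2 (SUM): sum[0..0]=6, sum[0..1]=12, sum[0..2]=13, sum[0..3]=11, sum[0..4]=12 -> [6, 12, 13, 11, 12]
Stage 3 (OFFSET 5): 6+5=11, 12+5=17, 13+5=18, 11+5=16, 12+5=17 -> [11, 17, 18, 16, 17]
Stage 4 (ABS): |11|=11, |17|=17, |18|=18, |16|=16, |17|=17 -> [11, 17, 18, 16, 17]
Stage 5 (DELAY): [0, 11, 17, 18, 16] = [0, 11, 17, 18, 16] -> [0, 11, 17, 18, 16]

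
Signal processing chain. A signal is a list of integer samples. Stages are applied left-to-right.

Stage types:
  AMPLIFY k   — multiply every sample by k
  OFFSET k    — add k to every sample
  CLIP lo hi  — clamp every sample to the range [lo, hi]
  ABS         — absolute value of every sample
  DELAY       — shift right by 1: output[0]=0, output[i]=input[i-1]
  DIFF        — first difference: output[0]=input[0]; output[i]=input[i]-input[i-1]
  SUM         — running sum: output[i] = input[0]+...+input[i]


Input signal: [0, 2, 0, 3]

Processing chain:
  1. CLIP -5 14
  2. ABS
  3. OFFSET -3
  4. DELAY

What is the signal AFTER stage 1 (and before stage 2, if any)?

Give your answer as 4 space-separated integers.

Answer: 0 2 0 3

Derivation:
Input: [0, 2, 0, 3]
Stage 1 (CLIP -5 14): clip(0,-5,14)=0, clip(2,-5,14)=2, clip(0,-5,14)=0, clip(3,-5,14)=3 -> [0, 2, 0, 3]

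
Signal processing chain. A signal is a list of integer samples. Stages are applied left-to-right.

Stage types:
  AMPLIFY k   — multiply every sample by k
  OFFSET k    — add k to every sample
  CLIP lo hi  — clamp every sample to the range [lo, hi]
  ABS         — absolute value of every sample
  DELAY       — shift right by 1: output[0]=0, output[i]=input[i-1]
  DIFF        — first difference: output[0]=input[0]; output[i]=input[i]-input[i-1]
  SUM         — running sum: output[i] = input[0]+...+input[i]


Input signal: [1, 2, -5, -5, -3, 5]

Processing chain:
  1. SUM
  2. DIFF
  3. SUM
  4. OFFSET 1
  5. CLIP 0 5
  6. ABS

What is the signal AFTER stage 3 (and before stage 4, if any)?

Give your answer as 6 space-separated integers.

Input: [1, 2, -5, -5, -3, 5]
Stage 1 (SUM): sum[0..0]=1, sum[0..1]=3, sum[0..2]=-2, sum[0..3]=-7, sum[0..4]=-10, sum[0..5]=-5 -> [1, 3, -2, -7, -10, -5]
Stage 2 (DIFF): s[0]=1, 3-1=2, -2-3=-5, -7--2=-5, -10--7=-3, -5--10=5 -> [1, 2, -5, -5, -3, 5]
Stage 3 (SUM): sum[0..0]=1, sum[0..1]=3, sum[0..2]=-2, sum[0..3]=-7, sum[0..4]=-10, sum[0..5]=-5 -> [1, 3, -2, -7, -10, -5]

Answer: 1 3 -2 -7 -10 -5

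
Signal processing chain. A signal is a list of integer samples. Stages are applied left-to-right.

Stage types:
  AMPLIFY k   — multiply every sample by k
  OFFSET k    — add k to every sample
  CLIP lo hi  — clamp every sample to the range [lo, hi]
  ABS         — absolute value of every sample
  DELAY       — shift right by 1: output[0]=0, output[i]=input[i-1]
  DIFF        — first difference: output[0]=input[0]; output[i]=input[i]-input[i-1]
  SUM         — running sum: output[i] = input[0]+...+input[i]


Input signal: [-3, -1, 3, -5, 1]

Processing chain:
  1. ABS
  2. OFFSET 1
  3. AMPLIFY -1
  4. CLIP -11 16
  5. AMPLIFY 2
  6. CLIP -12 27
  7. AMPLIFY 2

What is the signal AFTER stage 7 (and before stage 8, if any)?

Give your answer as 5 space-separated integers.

Answer: -16 -8 -16 -24 -8

Derivation:
Input: [-3, -1, 3, -5, 1]
Stage 1 (ABS): |-3|=3, |-1|=1, |3|=3, |-5|=5, |1|=1 -> [3, 1, 3, 5, 1]
Stage 2 (OFFSET 1): 3+1=4, 1+1=2, 3+1=4, 5+1=6, 1+1=2 -> [4, 2, 4, 6, 2]
Stage 3 (AMPLIFY -1): 4*-1=-4, 2*-1=-2, 4*-1=-4, 6*-1=-6, 2*-1=-2 -> [-4, -2, -4, -6, -2]
Stage 4 (CLIP -11 16): clip(-4,-11,16)=-4, clip(-2,-11,16)=-2, clip(-4,-11,16)=-4, clip(-6,-11,16)=-6, clip(-2,-11,16)=-2 -> [-4, -2, -4, -6, -2]
Stage 5 (AMPLIFY 2): -4*2=-8, -2*2=-4, -4*2=-8, -6*2=-12, -2*2=-4 -> [-8, -4, -8, -12, -4]
Stage 6 (CLIP -12 27): clip(-8,-12,27)=-8, clip(-4,-12,27)=-4, clip(-8,-12,27)=-8, clip(-12,-12,27)=-12, clip(-4,-12,27)=-4 -> [-8, -4, -8, -12, -4]
Stage 7 (AMPLIFY 2): -8*2=-16, -4*2=-8, -8*2=-16, -12*2=-24, -4*2=-8 -> [-16, -8, -16, -24, -8]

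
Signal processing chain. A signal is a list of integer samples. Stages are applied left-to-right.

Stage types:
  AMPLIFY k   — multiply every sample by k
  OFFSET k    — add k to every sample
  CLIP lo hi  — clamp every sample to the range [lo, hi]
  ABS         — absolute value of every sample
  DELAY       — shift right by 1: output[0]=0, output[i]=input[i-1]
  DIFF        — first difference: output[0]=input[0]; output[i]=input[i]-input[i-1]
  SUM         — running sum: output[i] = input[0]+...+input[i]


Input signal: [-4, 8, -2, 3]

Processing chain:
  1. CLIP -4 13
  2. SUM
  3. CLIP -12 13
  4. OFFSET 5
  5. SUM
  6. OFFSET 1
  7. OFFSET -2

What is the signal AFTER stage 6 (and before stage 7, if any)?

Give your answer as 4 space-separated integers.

Input: [-4, 8, -2, 3]
Stage 1 (CLIP -4 13): clip(-4,-4,13)=-4, clip(8,-4,13)=8, clip(-2,-4,13)=-2, clip(3,-4,13)=3 -> [-4, 8, -2, 3]
Stage 2 (SUM): sum[0..0]=-4, sum[0..1]=4, sum[0..2]=2, sum[0..3]=5 -> [-4, 4, 2, 5]
Stage 3 (CLIP -12 13): clip(-4,-12,13)=-4, clip(4,-12,13)=4, clip(2,-12,13)=2, clip(5,-12,13)=5 -> [-4, 4, 2, 5]
Stage 4 (OFFSET 5): -4+5=1, 4+5=9, 2+5=7, 5+5=10 -> [1, 9, 7, 10]
Stage 5 (SUM): sum[0..0]=1, sum[0..1]=10, sum[0..2]=17, sum[0..3]=27 -> [1, 10, 17, 27]
Stage 6 (OFFSET 1): 1+1=2, 10+1=11, 17+1=18, 27+1=28 -> [2, 11, 18, 28]

Answer: 2 11 18 28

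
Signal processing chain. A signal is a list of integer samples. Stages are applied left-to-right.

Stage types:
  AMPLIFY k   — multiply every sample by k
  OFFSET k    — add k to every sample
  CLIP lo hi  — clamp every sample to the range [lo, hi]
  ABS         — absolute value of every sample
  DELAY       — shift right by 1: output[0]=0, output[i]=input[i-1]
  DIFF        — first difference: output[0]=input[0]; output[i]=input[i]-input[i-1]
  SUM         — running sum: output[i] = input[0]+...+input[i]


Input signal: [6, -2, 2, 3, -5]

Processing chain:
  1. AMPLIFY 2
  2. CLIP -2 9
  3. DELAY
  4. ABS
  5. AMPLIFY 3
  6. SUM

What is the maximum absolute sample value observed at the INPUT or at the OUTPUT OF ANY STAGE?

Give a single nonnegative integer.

Input: [6, -2, 2, 3, -5] (max |s|=6)
Stage 1 (AMPLIFY 2): 6*2=12, -2*2=-4, 2*2=4, 3*2=6, -5*2=-10 -> [12, -4, 4, 6, -10] (max |s|=12)
Stage 2 (CLIP -2 9): clip(12,-2,9)=9, clip(-4,-2,9)=-2, clip(4,-2,9)=4, clip(6,-2,9)=6, clip(-10,-2,9)=-2 -> [9, -2, 4, 6, -2] (max |s|=9)
Stage 3 (DELAY): [0, 9, -2, 4, 6] = [0, 9, -2, 4, 6] -> [0, 9, -2, 4, 6] (max |s|=9)
Stage 4 (ABS): |0|=0, |9|=9, |-2|=2, |4|=4, |6|=6 -> [0, 9, 2, 4, 6] (max |s|=9)
Stage 5 (AMPLIFY 3): 0*3=0, 9*3=27, 2*3=6, 4*3=12, 6*3=18 -> [0, 27, 6, 12, 18] (max |s|=27)
Stage 6 (SUM): sum[0..0]=0, sum[0..1]=27, sum[0..2]=33, sum[0..3]=45, sum[0..4]=63 -> [0, 27, 33, 45, 63] (max |s|=63)
Overall max amplitude: 63

Answer: 63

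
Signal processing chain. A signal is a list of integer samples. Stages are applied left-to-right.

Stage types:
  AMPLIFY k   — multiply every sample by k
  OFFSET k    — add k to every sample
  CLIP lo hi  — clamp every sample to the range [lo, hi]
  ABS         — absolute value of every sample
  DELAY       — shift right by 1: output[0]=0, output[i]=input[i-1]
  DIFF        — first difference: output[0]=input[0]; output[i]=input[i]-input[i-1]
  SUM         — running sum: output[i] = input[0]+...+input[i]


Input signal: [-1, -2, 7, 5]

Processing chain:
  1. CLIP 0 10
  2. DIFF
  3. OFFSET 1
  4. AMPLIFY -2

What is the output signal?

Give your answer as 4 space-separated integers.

Input: [-1, -2, 7, 5]
Stage 1 (CLIP 0 10): clip(-1,0,10)=0, clip(-2,0,10)=0, clip(7,0,10)=7, clip(5,0,10)=5 -> [0, 0, 7, 5]
Stage 2 (DIFF): s[0]=0, 0-0=0, 7-0=7, 5-7=-2 -> [0, 0, 7, -2]
Stage 3 (OFFSET 1): 0+1=1, 0+1=1, 7+1=8, -2+1=-1 -> [1, 1, 8, -1]
Stage 4 (AMPLIFY -2): 1*-2=-2, 1*-2=-2, 8*-2=-16, -1*-2=2 -> [-2, -2, -16, 2]

Answer: -2 -2 -16 2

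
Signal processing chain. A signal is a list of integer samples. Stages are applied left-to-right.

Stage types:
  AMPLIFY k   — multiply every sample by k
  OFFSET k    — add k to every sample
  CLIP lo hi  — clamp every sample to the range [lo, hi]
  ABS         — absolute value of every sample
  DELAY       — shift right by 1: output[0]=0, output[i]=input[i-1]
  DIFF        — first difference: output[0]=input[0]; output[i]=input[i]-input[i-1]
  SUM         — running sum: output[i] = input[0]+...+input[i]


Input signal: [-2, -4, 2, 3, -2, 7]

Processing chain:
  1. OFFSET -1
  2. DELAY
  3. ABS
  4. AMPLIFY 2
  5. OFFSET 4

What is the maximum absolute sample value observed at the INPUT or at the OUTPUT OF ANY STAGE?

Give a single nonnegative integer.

Answer: 14

Derivation:
Input: [-2, -4, 2, 3, -2, 7] (max |s|=7)
Stage 1 (OFFSET -1): -2+-1=-3, -4+-1=-5, 2+-1=1, 3+-1=2, -2+-1=-3, 7+-1=6 -> [-3, -5, 1, 2, -3, 6] (max |s|=6)
Stage 2 (DELAY): [0, -3, -5, 1, 2, -3] = [0, -3, -5, 1, 2, -3] -> [0, -3, -5, 1, 2, -3] (max |s|=5)
Stage 3 (ABS): |0|=0, |-3|=3, |-5|=5, |1|=1, |2|=2, |-3|=3 -> [0, 3, 5, 1, 2, 3] (max |s|=5)
Stage 4 (AMPLIFY 2): 0*2=0, 3*2=6, 5*2=10, 1*2=2, 2*2=4, 3*2=6 -> [0, 6, 10, 2, 4, 6] (max |s|=10)
Stage 5 (OFFSET 4): 0+4=4, 6+4=10, 10+4=14, 2+4=6, 4+4=8, 6+4=10 -> [4, 10, 14, 6, 8, 10] (max |s|=14)
Overall max amplitude: 14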